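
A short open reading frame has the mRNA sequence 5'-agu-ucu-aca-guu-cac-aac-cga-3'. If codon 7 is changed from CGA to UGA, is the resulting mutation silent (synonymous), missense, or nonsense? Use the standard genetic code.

Position 19 falls in codon 7: CGA → Arg.
After the substitution the codon is UGA → Stop.
The new codon is a stop codon, so this is a nonsense mutation.

nonsense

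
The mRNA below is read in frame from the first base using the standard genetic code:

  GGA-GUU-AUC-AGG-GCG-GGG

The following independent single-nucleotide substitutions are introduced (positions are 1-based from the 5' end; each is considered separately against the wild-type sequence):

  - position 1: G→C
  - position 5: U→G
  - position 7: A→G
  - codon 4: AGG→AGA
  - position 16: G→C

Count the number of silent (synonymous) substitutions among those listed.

1

Codon 1: GGA (Gly) → CGA (Arg) — missense.
Codon 2: GUU (Val) → GGU (Gly) — missense.
Codon 3: AUC (Ile) → GUC (Val) — missense.
Codon 4: AGG (Arg) → AGA (Arg) — synonymous.
Codon 6: GGG (Gly) → CGG (Arg) — missense.
Synonymous: 1 of 5.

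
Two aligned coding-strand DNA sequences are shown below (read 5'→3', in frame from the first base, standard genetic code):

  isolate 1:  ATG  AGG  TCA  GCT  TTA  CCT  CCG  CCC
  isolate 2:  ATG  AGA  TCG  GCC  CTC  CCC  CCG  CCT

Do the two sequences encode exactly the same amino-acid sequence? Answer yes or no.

yes

Codon 1: ATG Met / ATG Met — identical.
Codon 2: AGG Arg / AGA Arg — synonymous.
Codon 3: TCA Ser / TCG Ser — synonymous.
Codon 4: GCT Ala / GCC Ala — synonymous.
Codon 5: TTA Leu / CTC Leu — synonymous.
Codon 6: CCT Pro / CCC Pro — synonymous.
Codon 7: CCG Pro / CCG Pro — identical.
Codon 8: CCC Pro / CCT Pro — synonymous.
Nonsynonymous differences: 0 → same protein.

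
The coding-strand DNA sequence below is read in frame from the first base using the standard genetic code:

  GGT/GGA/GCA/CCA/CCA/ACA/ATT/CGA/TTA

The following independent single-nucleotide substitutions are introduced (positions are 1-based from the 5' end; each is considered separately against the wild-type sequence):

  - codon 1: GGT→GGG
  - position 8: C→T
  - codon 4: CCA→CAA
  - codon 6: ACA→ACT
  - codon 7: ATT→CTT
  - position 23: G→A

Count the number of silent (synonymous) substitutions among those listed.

Codon 1: GGT (Gly) → GGG (Gly) — synonymous.
Codon 3: GCA (Ala) → GTA (Val) — missense.
Codon 4: CCA (Pro) → CAA (Gln) — missense.
Codon 6: ACA (Thr) → ACT (Thr) — synonymous.
Codon 7: ATT (Ile) → CTT (Leu) — missense.
Codon 8: CGA (Arg) → CAA (Gln) — missense.
Synonymous: 2 of 6.

2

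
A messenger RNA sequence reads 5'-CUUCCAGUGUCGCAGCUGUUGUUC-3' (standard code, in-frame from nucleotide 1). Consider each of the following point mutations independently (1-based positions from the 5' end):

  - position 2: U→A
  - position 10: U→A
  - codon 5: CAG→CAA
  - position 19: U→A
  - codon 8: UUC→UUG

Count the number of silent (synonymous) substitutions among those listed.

Codon 1: CUU (Leu) → CAU (His) — missense.
Codon 4: UCG (Ser) → ACG (Thr) — missense.
Codon 5: CAG (Gln) → CAA (Gln) — synonymous.
Codon 7: UUG (Leu) → AUG (Met) — missense.
Codon 8: UUC (Phe) → UUG (Leu) — missense.
Synonymous: 1 of 5.

1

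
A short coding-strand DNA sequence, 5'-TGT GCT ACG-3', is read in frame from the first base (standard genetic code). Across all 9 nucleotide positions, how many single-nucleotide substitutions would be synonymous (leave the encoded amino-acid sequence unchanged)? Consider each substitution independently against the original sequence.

Codon 1 (TGT, Cys): 1 synonymous substitution.
Codon 2 (GCT, Ala): 3 synonymous substitutions.
Codon 3 (ACG, Thr): 3 synonymous substitutions.
Total: 1 + 3 + 3 = 7.

7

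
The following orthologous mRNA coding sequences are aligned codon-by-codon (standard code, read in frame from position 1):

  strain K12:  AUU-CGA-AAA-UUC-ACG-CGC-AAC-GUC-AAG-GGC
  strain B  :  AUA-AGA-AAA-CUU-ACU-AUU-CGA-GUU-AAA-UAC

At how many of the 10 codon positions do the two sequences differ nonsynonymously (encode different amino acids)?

4

Codon 1: AUU Ile / AUA Ile — synonymous.
Codon 2: CGA Arg / AGA Arg — synonymous.
Codon 3: AAA Lys / AAA Lys — identical.
Codon 4: UUC Phe / CUU Leu — nonsynonymous.
Codon 5: ACG Thr / ACU Thr — synonymous.
Codon 6: CGC Arg / AUU Ile — nonsynonymous.
Codon 7: AAC Asn / CGA Arg — nonsynonymous.
Codon 8: GUC Val / GUU Val — synonymous.
Codon 9: AAG Lys / AAA Lys — synonymous.
Codon 10: GGC Gly / UAC Tyr — nonsynonymous.
Nonsynonymous differences: 4.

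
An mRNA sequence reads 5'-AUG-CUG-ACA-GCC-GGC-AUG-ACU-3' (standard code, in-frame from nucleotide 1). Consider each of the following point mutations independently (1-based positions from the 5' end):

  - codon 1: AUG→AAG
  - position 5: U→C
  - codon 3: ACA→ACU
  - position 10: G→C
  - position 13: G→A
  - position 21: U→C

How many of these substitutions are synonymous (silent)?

Codon 1: AUG (Met) → AAG (Lys) — missense.
Codon 2: CUG (Leu) → CCG (Pro) — missense.
Codon 3: ACA (Thr) → ACU (Thr) — synonymous.
Codon 4: GCC (Ala) → CCC (Pro) — missense.
Codon 5: GGC (Gly) → AGC (Ser) — missense.
Codon 7: ACU (Thr) → ACC (Thr) — synonymous.
Synonymous: 2 of 6.

2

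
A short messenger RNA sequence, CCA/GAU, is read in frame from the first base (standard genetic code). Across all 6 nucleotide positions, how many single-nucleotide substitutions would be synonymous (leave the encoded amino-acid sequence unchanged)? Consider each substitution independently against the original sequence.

4

Codon 1 (CCA, Pro): 3 synonymous substitutions.
Codon 2 (GAU, Asp): 1 synonymous substitution.
Total: 3 + 1 = 4.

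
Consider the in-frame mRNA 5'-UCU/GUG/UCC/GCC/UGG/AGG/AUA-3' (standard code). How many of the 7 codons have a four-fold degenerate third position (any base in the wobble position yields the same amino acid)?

Codon 1 UCU (Ser): third position 4-fold.
Codon 2 GUG (Val): third position 4-fold.
Codon 3 UCC (Ser): third position 4-fold.
Codon 4 GCC (Ala): third position 4-fold.
Codon 5 UGG (Trp): third position 1-fold.
Codon 6 AGG (Arg): third position 2-fold.
Codon 7 AUA (Ile): third position 3-fold.
Four-fold degenerate third positions: 4.

4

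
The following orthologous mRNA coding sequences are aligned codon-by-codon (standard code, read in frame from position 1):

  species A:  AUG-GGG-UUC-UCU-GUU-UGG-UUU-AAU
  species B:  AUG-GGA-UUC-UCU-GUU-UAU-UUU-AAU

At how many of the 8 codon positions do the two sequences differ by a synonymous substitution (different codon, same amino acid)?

1

Codon 1: AUG Met / AUG Met — identical.
Codon 2: GGG Gly / GGA Gly — synonymous.
Codon 3: UUC Phe / UUC Phe — identical.
Codon 4: UCU Ser / UCU Ser — identical.
Codon 5: GUU Val / GUU Val — identical.
Codon 6: UGG Trp / UAU Tyr — nonsynonymous.
Codon 7: UUU Phe / UUU Phe — identical.
Codon 8: AAU Asn / AAU Asn — identical.
Synonymous differences: 1.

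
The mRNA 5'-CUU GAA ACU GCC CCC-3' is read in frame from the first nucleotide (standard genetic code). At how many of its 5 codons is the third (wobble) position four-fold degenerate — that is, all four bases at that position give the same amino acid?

4

Codon 1 CUU (Leu): third position 4-fold.
Codon 2 GAA (Glu): third position 2-fold.
Codon 3 ACU (Thr): third position 4-fold.
Codon 4 GCC (Ala): third position 4-fold.
Codon 5 CCC (Pro): third position 4-fold.
Four-fold degenerate third positions: 4.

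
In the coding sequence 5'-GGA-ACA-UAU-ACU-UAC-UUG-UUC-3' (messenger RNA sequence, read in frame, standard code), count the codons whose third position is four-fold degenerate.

Codon 1 GGA (Gly): third position 4-fold.
Codon 2 ACA (Thr): third position 4-fold.
Codon 3 UAU (Tyr): third position 2-fold.
Codon 4 ACU (Thr): third position 4-fold.
Codon 5 UAC (Tyr): third position 2-fold.
Codon 6 UUG (Leu): third position 2-fold.
Codon 7 UUC (Phe): third position 2-fold.
Four-fold degenerate third positions: 3.

3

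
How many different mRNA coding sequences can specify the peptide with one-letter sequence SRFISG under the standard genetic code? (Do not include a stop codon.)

Ser: 6 codons.
Arg: 6 codons.
Phe: 2 codons.
Ile: 3 codons.
Ser: 6 codons.
Gly: 4 codons.
6 × 6 × 2 × 3 × 6 × 4 = 5184.

5184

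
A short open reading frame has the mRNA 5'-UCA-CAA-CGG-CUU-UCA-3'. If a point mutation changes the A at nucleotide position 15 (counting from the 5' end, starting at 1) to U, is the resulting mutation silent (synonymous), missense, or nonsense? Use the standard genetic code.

silent

Position 15 falls in codon 5: UCA → Ser.
After the substitution the codon is UCU → Ser.
Both encode Ser, so the change is synonymous.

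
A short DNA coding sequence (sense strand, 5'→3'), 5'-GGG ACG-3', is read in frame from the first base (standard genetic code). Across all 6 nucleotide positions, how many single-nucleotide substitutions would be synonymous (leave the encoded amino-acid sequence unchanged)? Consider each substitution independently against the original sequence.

Codon 1 (GGG, Gly): 3 synonymous substitutions.
Codon 2 (ACG, Thr): 3 synonymous substitutions.
Total: 3 + 3 = 6.

6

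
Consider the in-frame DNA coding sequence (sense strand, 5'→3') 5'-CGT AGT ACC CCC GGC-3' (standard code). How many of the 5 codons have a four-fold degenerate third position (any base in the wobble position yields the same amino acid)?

Codon 1 CGT (Arg): third position 4-fold.
Codon 2 AGT (Ser): third position 2-fold.
Codon 3 ACC (Thr): third position 4-fold.
Codon 4 CCC (Pro): third position 4-fold.
Codon 5 GGC (Gly): third position 4-fold.
Four-fold degenerate third positions: 4.

4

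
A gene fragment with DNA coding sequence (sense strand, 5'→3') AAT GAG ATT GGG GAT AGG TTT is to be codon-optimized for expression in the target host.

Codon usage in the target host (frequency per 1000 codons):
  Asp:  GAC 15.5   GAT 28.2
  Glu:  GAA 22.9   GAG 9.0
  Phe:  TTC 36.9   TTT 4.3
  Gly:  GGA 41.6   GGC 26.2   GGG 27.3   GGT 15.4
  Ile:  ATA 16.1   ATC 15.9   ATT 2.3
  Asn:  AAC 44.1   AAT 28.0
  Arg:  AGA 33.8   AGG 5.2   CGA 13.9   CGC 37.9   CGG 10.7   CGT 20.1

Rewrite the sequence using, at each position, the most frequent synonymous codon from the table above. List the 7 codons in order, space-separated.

AAC GAA ATA GGA GAT CGC TTC

Codon 1 (Asn): best is AAC at 44.1.
Codon 2 (Glu): best is GAA at 22.9.
Codon 3 (Ile): best is ATA at 16.1.
Codon 4 (Gly): best is GGA at 41.6.
Codon 5 (Asp): best is GAT at 28.2.
Codon 6 (Arg): best is CGC at 37.9.
Codon 7 (Phe): best is TTC at 36.9.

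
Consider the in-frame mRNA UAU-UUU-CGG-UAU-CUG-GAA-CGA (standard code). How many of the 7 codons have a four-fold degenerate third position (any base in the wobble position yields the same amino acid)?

Codon 1 UAU (Tyr): third position 2-fold.
Codon 2 UUU (Phe): third position 2-fold.
Codon 3 CGG (Arg): third position 4-fold.
Codon 4 UAU (Tyr): third position 2-fold.
Codon 5 CUG (Leu): third position 4-fold.
Codon 6 GAA (Glu): third position 2-fold.
Codon 7 CGA (Arg): third position 4-fold.
Four-fold degenerate third positions: 3.

3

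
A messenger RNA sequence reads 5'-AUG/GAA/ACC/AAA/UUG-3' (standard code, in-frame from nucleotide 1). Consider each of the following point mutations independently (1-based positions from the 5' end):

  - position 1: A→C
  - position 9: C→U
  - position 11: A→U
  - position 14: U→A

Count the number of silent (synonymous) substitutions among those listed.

1

Codon 1: AUG (Met) → CUG (Leu) — missense.
Codon 3: ACC (Thr) → ACU (Thr) — synonymous.
Codon 4: AAA (Lys) → AUA (Ile) — missense.
Codon 5: UUG (Leu) → UAG (Stop) — nonsense.
Synonymous: 1 of 4.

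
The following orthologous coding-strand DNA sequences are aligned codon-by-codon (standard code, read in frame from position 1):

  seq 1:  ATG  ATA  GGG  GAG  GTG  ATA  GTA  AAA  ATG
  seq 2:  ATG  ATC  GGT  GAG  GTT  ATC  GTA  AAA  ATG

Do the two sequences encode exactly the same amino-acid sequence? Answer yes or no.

yes

Codon 1: ATG Met / ATG Met — identical.
Codon 2: ATA Ile / ATC Ile — synonymous.
Codon 3: GGG Gly / GGT Gly — synonymous.
Codon 4: GAG Glu / GAG Glu — identical.
Codon 5: GTG Val / GTT Val — synonymous.
Codon 6: ATA Ile / ATC Ile — synonymous.
Codon 7: GTA Val / GTA Val — identical.
Codon 8: AAA Lys / AAA Lys — identical.
Codon 9: ATG Met / ATG Met — identical.
Nonsynonymous differences: 0 → same protein.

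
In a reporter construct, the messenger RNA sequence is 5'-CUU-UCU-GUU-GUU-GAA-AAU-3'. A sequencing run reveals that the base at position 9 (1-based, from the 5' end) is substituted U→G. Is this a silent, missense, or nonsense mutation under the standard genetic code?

silent

Position 9 falls in codon 3: GUU → Val.
After the substitution the codon is GUG → Val.
Both encode Val, so the change is synonymous.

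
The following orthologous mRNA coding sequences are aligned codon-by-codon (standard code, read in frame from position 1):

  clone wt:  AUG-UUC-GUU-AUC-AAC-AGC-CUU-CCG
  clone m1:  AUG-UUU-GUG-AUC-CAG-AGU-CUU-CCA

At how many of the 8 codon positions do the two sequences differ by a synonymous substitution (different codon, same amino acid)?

4

Codon 1: AUG Met / AUG Met — identical.
Codon 2: UUC Phe / UUU Phe — synonymous.
Codon 3: GUU Val / GUG Val — synonymous.
Codon 4: AUC Ile / AUC Ile — identical.
Codon 5: AAC Asn / CAG Gln — nonsynonymous.
Codon 6: AGC Ser / AGU Ser — synonymous.
Codon 7: CUU Leu / CUU Leu — identical.
Codon 8: CCG Pro / CCA Pro — synonymous.
Synonymous differences: 4.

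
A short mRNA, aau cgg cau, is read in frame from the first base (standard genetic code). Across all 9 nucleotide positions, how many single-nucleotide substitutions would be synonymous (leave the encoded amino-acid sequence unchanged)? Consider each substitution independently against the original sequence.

Codon 1 (AAU, Asn): 1 synonymous substitution.
Codon 2 (CGG, Arg): 4 synonymous substitutions.
Codon 3 (CAU, His): 1 synonymous substitution.
Total: 1 + 4 + 1 = 6.

6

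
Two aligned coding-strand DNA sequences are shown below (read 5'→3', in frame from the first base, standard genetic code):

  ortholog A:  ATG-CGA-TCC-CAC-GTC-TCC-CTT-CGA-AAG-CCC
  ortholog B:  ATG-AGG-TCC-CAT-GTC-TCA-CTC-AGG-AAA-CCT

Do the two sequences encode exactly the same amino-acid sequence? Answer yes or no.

yes

Codon 1: ATG Met / ATG Met — identical.
Codon 2: CGA Arg / AGG Arg — synonymous.
Codon 3: TCC Ser / TCC Ser — identical.
Codon 4: CAC His / CAT His — synonymous.
Codon 5: GTC Val / GTC Val — identical.
Codon 6: TCC Ser / TCA Ser — synonymous.
Codon 7: CTT Leu / CTC Leu — synonymous.
Codon 8: CGA Arg / AGG Arg — synonymous.
Codon 9: AAG Lys / AAA Lys — synonymous.
Codon 10: CCC Pro / CCT Pro — synonymous.
Nonsynonymous differences: 0 → same protein.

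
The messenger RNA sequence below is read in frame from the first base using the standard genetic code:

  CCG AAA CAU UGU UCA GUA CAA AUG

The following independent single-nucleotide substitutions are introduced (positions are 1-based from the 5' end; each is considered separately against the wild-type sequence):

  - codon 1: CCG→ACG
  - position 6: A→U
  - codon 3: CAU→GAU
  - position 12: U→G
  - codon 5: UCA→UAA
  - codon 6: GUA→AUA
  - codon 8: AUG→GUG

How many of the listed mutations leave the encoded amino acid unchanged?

0

Codon 1: CCG (Pro) → ACG (Thr) — missense.
Codon 2: AAA (Lys) → AAU (Asn) — missense.
Codon 3: CAU (His) → GAU (Asp) — missense.
Codon 4: UGU (Cys) → UGG (Trp) — missense.
Codon 5: UCA (Ser) → UAA (Stop) — nonsense.
Codon 6: GUA (Val) → AUA (Ile) — missense.
Codon 8: AUG (Met) → GUG (Val) — missense.
Synonymous: 0 of 7.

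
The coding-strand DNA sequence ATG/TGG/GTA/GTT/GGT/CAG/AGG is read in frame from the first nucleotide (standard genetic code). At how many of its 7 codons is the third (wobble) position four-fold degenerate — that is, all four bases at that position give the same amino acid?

Codon 1 ATG (Met): third position 1-fold.
Codon 2 TGG (Trp): third position 1-fold.
Codon 3 GTA (Val): third position 4-fold.
Codon 4 GTT (Val): third position 4-fold.
Codon 5 GGT (Gly): third position 4-fold.
Codon 6 CAG (Gln): third position 2-fold.
Codon 7 AGG (Arg): third position 2-fold.
Four-fold degenerate third positions: 3.

3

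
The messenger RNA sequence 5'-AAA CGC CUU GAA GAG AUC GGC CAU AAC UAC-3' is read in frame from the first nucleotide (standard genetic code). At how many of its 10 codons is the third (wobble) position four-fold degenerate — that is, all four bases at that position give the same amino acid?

3

Codon 1 AAA (Lys): third position 2-fold.
Codon 2 CGC (Arg): third position 4-fold.
Codon 3 CUU (Leu): third position 4-fold.
Codon 4 GAA (Glu): third position 2-fold.
Codon 5 GAG (Glu): third position 2-fold.
Codon 6 AUC (Ile): third position 3-fold.
Codon 7 GGC (Gly): third position 4-fold.
Codon 8 CAU (His): third position 2-fold.
Codon 9 AAC (Asn): third position 2-fold.
Codon 10 UAC (Tyr): third position 2-fold.
Four-fold degenerate third positions: 3.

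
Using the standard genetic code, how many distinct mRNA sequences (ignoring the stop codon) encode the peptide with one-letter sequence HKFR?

His: 2 codons.
Lys: 2 codons.
Phe: 2 codons.
Arg: 6 codons.
2 × 2 × 2 × 6 = 48.

48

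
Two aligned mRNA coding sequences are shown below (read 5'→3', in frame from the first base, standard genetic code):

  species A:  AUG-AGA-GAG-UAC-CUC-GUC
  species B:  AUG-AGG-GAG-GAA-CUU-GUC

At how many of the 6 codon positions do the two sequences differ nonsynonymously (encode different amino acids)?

1

Codon 1: AUG Met / AUG Met — identical.
Codon 2: AGA Arg / AGG Arg — synonymous.
Codon 3: GAG Glu / GAG Glu — identical.
Codon 4: UAC Tyr / GAA Glu — nonsynonymous.
Codon 5: CUC Leu / CUU Leu — synonymous.
Codon 6: GUC Val / GUC Val — identical.
Nonsynonymous differences: 1.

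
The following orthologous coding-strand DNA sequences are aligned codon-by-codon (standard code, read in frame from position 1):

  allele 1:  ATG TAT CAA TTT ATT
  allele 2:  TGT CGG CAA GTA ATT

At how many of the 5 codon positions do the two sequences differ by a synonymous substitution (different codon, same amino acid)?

Codon 1: ATG Met / TGT Cys — nonsynonymous.
Codon 2: TAT Tyr / CGG Arg — nonsynonymous.
Codon 3: CAA Gln / CAA Gln — identical.
Codon 4: TTT Phe / GTA Val — nonsynonymous.
Codon 5: ATT Ile / ATT Ile — identical.
Synonymous differences: 0.

0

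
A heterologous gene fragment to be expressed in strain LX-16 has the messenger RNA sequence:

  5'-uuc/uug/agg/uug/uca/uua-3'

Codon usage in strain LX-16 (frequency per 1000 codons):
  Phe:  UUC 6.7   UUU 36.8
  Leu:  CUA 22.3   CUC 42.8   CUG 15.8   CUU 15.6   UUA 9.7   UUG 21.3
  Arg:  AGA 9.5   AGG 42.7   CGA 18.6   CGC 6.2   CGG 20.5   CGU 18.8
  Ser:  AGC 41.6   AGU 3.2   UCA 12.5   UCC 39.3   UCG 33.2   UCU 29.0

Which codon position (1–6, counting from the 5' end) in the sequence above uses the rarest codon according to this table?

1

Codon 1 UUC (Phe): 6.7 per 1000.
Codon 2 UUG (Leu): 21.3 per 1000.
Codon 3 AGG (Arg): 42.7 per 1000.
Codon 4 UUG (Leu): 21.3 per 1000.
Codon 5 UCA (Ser): 12.5 per 1000.
Codon 6 UUA (Leu): 9.7 per 1000.
Lowest frequency is 6.7 at codon 1.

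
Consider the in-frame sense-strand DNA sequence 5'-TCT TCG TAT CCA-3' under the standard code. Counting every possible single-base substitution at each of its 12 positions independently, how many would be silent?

Codon 1 (TCT, Ser): 3 synonymous substitutions.
Codon 2 (TCG, Ser): 3 synonymous substitutions.
Codon 3 (TAT, Tyr): 1 synonymous substitution.
Codon 4 (CCA, Pro): 3 synonymous substitutions.
Total: 3 + 3 + 1 + 3 = 10.

10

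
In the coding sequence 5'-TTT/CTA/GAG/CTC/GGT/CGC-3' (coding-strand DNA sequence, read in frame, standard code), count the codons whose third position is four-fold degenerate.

4

Codon 1 TTT (Phe): third position 2-fold.
Codon 2 CTA (Leu): third position 4-fold.
Codon 3 GAG (Glu): third position 2-fold.
Codon 4 CTC (Leu): third position 4-fold.
Codon 5 GGT (Gly): third position 4-fold.
Codon 6 CGC (Arg): third position 4-fold.
Four-fold degenerate third positions: 4.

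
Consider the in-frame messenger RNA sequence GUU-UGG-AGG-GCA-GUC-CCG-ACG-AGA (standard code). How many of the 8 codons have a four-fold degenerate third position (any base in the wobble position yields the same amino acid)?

5

Codon 1 GUU (Val): third position 4-fold.
Codon 2 UGG (Trp): third position 1-fold.
Codon 3 AGG (Arg): third position 2-fold.
Codon 4 GCA (Ala): third position 4-fold.
Codon 5 GUC (Val): third position 4-fold.
Codon 6 CCG (Pro): third position 4-fold.
Codon 7 ACG (Thr): third position 4-fold.
Codon 8 AGA (Arg): third position 2-fold.
Four-fold degenerate third positions: 5.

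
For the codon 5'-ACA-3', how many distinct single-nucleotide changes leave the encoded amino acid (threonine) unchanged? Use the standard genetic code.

3

Position 1: none → 0 synonymous.
Position 2: none → 0 synonymous.
Position 3: ACT, ACC, ACG → 3 synonymous.
Total: 0 + 0 + 3 = 3.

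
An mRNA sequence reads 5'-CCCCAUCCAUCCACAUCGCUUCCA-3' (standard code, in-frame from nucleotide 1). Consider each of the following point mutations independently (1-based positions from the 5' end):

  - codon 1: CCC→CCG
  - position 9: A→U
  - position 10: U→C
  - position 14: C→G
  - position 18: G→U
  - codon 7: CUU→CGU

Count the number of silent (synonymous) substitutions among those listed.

3

Codon 1: CCC (Pro) → CCG (Pro) — synonymous.
Codon 3: CCA (Pro) → CCU (Pro) — synonymous.
Codon 4: UCC (Ser) → CCC (Pro) — missense.
Codon 5: ACA (Thr) → AGA (Arg) — missense.
Codon 6: UCG (Ser) → UCU (Ser) — synonymous.
Codon 7: CUU (Leu) → CGU (Arg) — missense.
Synonymous: 3 of 6.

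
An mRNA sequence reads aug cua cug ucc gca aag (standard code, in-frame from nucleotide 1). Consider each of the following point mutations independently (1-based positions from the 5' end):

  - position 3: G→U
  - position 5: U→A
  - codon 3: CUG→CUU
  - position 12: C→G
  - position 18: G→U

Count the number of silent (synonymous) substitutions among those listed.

Codon 1: AUG (Met) → AUU (Ile) — missense.
Codon 2: CUA (Leu) → CAA (Gln) — missense.
Codon 3: CUG (Leu) → CUU (Leu) — synonymous.
Codon 4: UCC (Ser) → UCG (Ser) — synonymous.
Codon 6: AAG (Lys) → AAU (Asn) — missense.
Synonymous: 2 of 5.

2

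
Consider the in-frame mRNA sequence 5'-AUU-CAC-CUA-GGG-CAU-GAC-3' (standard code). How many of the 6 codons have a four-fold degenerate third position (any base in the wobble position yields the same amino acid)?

Codon 1 AUU (Ile): third position 3-fold.
Codon 2 CAC (His): third position 2-fold.
Codon 3 CUA (Leu): third position 4-fold.
Codon 4 GGG (Gly): third position 4-fold.
Codon 5 CAU (His): third position 2-fold.
Codon 6 GAC (Asp): third position 2-fold.
Four-fold degenerate third positions: 2.

2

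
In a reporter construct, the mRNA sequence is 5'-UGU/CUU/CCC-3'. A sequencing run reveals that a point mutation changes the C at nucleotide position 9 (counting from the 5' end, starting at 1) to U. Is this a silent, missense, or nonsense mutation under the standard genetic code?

Position 9 falls in codon 3: CCC → Pro.
After the substitution the codon is CCU → Pro.
Both encode Pro, so the change is synonymous.

silent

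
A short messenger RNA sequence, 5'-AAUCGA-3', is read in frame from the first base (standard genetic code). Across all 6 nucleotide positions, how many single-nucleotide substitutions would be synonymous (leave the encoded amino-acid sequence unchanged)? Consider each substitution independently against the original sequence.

Codon 1 (AAU, Asn): 1 synonymous substitution.
Codon 2 (CGA, Arg): 4 synonymous substitutions.
Total: 1 + 4 = 5.

5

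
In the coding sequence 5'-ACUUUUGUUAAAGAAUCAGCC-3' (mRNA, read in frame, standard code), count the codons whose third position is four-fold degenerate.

Codon 1 ACU (Thr): third position 4-fold.
Codon 2 UUU (Phe): third position 2-fold.
Codon 3 GUU (Val): third position 4-fold.
Codon 4 AAA (Lys): third position 2-fold.
Codon 5 GAA (Glu): third position 2-fold.
Codon 6 UCA (Ser): third position 4-fold.
Codon 7 GCC (Ala): third position 4-fold.
Four-fold degenerate third positions: 4.

4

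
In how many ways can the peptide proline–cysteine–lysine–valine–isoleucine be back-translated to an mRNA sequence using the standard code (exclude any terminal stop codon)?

192

Pro: 4 codons.
Cys: 2 codons.
Lys: 2 codons.
Val: 4 codons.
Ile: 3 codons.
4 × 2 × 2 × 4 × 3 = 192.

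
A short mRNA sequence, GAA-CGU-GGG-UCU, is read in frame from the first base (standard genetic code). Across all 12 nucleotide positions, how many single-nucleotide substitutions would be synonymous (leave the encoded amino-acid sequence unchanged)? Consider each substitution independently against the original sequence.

Codon 1 (GAA, Glu): 1 synonymous substitution.
Codon 2 (CGU, Arg): 3 synonymous substitutions.
Codon 3 (GGG, Gly): 3 synonymous substitutions.
Codon 4 (UCU, Ser): 3 synonymous substitutions.
Total: 1 + 3 + 3 + 3 = 10.

10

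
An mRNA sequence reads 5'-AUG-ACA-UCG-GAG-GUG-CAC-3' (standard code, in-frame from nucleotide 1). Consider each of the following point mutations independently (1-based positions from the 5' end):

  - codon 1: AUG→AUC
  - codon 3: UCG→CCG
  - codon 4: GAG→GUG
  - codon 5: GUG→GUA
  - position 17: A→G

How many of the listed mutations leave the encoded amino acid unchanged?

1

Codon 1: AUG (Met) → AUC (Ile) — missense.
Codon 3: UCG (Ser) → CCG (Pro) — missense.
Codon 4: GAG (Glu) → GUG (Val) — missense.
Codon 5: GUG (Val) → GUA (Val) — synonymous.
Codon 6: CAC (His) → CGC (Arg) — missense.
Synonymous: 1 of 5.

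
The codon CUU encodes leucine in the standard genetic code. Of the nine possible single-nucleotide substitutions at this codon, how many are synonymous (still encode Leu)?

Position 1: none → 0 synonymous.
Position 2: none → 0 synonymous.
Position 3: CUC, CUA, CUG → 3 synonymous.
Total: 0 + 0 + 3 = 3.

3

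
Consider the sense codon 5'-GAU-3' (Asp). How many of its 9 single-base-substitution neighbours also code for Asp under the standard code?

Position 1: none → 0 synonymous.
Position 2: none → 0 synonymous.
Position 3: GAC → 1 synonymous.
Total: 0 + 0 + 1 = 1.

1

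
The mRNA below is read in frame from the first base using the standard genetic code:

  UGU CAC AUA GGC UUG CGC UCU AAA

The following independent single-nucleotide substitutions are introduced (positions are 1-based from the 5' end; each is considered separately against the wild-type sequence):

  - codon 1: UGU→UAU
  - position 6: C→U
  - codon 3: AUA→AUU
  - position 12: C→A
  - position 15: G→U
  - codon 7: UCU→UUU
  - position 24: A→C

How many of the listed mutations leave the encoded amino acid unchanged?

Codon 1: UGU (Cys) → UAU (Tyr) — missense.
Codon 2: CAC (His) → CAU (His) — synonymous.
Codon 3: AUA (Ile) → AUU (Ile) — synonymous.
Codon 4: GGC (Gly) → GGA (Gly) — synonymous.
Codon 5: UUG (Leu) → UUU (Phe) — missense.
Codon 7: UCU (Ser) → UUU (Phe) — missense.
Codon 8: AAA (Lys) → AAC (Asn) — missense.
Synonymous: 3 of 7.

3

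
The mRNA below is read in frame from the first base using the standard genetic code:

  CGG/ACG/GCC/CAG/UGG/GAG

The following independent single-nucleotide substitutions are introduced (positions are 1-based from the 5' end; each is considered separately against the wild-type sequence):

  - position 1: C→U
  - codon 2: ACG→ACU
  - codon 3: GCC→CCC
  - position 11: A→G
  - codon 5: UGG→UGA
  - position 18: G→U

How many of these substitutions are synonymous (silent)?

Codon 1: CGG (Arg) → UGG (Trp) — missense.
Codon 2: ACG (Thr) → ACU (Thr) — synonymous.
Codon 3: GCC (Ala) → CCC (Pro) — missense.
Codon 4: CAG (Gln) → CGG (Arg) — missense.
Codon 5: UGG (Trp) → UGA (Stop) — nonsense.
Codon 6: GAG (Glu) → GAU (Asp) — missense.
Synonymous: 1 of 6.

1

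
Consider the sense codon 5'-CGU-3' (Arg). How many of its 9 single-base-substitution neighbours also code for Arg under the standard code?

Position 1: none → 0 synonymous.
Position 2: none → 0 synonymous.
Position 3: CGC, CGA, CGG → 3 synonymous.
Total: 0 + 0 + 3 = 3.

3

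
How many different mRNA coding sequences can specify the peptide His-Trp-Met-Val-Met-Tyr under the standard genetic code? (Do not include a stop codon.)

16

His: 2 codons.
Trp: 1 codon.
Met: 1 codon.
Val: 4 codons.
Met: 1 codon.
Tyr: 2 codons.
2 × 1 × 1 × 4 × 1 × 2 = 16.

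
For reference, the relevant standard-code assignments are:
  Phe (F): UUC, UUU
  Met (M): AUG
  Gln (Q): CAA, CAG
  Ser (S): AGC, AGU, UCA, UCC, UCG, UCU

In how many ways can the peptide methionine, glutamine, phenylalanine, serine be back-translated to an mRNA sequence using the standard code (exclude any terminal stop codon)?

24

Met: 1 codon.
Gln: 2 codons.
Phe: 2 codons.
Ser: 6 codons.
1 × 2 × 2 × 6 = 24.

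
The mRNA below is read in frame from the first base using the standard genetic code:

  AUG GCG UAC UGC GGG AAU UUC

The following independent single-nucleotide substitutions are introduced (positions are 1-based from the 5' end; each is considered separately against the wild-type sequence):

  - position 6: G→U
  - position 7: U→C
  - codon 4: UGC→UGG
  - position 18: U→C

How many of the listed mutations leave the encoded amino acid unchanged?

Codon 2: GCG (Ala) → GCU (Ala) — synonymous.
Codon 3: UAC (Tyr) → CAC (His) — missense.
Codon 4: UGC (Cys) → UGG (Trp) — missense.
Codon 6: AAU (Asn) → AAC (Asn) — synonymous.
Synonymous: 2 of 4.

2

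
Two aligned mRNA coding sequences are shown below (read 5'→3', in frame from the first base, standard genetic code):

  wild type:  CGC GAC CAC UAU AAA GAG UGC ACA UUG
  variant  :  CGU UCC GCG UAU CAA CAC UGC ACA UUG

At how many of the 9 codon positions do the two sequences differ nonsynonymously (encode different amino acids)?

Codon 1: CGC Arg / CGU Arg — synonymous.
Codon 2: GAC Asp / UCC Ser — nonsynonymous.
Codon 3: CAC His / GCG Ala — nonsynonymous.
Codon 4: UAU Tyr / UAU Tyr — identical.
Codon 5: AAA Lys / CAA Gln — nonsynonymous.
Codon 6: GAG Glu / CAC His — nonsynonymous.
Codon 7: UGC Cys / UGC Cys — identical.
Codon 8: ACA Thr / ACA Thr — identical.
Codon 9: UUG Leu / UUG Leu — identical.
Nonsynonymous differences: 4.

4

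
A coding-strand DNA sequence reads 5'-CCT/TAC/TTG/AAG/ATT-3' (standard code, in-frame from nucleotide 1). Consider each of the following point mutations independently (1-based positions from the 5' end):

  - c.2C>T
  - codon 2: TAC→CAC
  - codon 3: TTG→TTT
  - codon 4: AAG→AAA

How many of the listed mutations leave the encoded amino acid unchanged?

Codon 1: CCT (Pro) → CTT (Leu) — missense.
Codon 2: TAC (Tyr) → CAC (His) — missense.
Codon 3: TTG (Leu) → TTT (Phe) — missense.
Codon 4: AAG (Lys) → AAA (Lys) — synonymous.
Synonymous: 1 of 4.

1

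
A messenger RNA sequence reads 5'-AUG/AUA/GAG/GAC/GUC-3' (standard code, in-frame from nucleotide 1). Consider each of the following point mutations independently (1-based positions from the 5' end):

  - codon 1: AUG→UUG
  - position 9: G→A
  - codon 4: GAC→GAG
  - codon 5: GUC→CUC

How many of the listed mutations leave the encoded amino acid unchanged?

1

Codon 1: AUG (Met) → UUG (Leu) — missense.
Codon 3: GAG (Glu) → GAA (Glu) — synonymous.
Codon 4: GAC (Asp) → GAG (Glu) — missense.
Codon 5: GUC (Val) → CUC (Leu) — missense.
Synonymous: 1 of 4.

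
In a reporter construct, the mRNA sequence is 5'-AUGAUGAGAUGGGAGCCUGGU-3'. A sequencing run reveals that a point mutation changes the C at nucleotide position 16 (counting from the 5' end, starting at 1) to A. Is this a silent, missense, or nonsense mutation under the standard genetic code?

Position 16 falls in codon 6: CCU → Pro.
After the substitution the codon is ACU → Thr.
Pro ≠ Thr, so this is a missense mutation.

missense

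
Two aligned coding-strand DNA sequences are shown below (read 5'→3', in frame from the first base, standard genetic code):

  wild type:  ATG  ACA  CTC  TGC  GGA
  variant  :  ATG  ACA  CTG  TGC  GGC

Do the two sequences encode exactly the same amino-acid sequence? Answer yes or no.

Codon 1: ATG Met / ATG Met — identical.
Codon 2: ACA Thr / ACA Thr — identical.
Codon 3: CTC Leu / CTG Leu — synonymous.
Codon 4: TGC Cys / TGC Cys — identical.
Codon 5: GGA Gly / GGC Gly — synonymous.
Nonsynonymous differences: 0 → same protein.

yes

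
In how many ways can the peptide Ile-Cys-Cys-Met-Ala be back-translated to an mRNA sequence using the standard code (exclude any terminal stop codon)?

Ile: 3 codons.
Cys: 2 codons.
Cys: 2 codons.
Met: 1 codon.
Ala: 4 codons.
3 × 2 × 2 × 1 × 4 = 48.

48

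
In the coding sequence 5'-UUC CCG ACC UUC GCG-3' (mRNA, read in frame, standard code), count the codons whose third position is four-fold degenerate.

Codon 1 UUC (Phe): third position 2-fold.
Codon 2 CCG (Pro): third position 4-fold.
Codon 3 ACC (Thr): third position 4-fold.
Codon 4 UUC (Phe): third position 2-fold.
Codon 5 GCG (Ala): third position 4-fold.
Four-fold degenerate third positions: 3.

3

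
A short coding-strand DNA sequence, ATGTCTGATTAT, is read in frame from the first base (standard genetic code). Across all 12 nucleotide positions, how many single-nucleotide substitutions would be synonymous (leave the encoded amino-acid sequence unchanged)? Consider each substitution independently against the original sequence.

Codon 1 (ATG, Met): 0 synonymous substitutions.
Codon 2 (TCT, Ser): 3 synonymous substitutions.
Codon 3 (GAT, Asp): 1 synonymous substitution.
Codon 4 (TAT, Tyr): 1 synonymous substitution.
Total: 0 + 3 + 1 + 1 = 5.

5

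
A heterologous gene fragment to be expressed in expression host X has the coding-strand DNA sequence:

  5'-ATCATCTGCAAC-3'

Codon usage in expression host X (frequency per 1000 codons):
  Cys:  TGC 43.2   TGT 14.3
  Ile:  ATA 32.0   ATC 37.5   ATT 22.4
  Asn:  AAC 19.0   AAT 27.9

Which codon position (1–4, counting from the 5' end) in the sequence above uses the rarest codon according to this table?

4

Codon 1 ATC (Ile): 37.5 per 1000.
Codon 2 ATC (Ile): 37.5 per 1000.
Codon 3 TGC (Cys): 43.2 per 1000.
Codon 4 AAC (Asn): 19.0 per 1000.
Lowest frequency is 19.0 at codon 4.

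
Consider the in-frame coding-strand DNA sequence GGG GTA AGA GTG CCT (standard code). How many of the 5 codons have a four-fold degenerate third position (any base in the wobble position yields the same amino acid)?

4

Codon 1 GGG (Gly): third position 4-fold.
Codon 2 GTA (Val): third position 4-fold.
Codon 3 AGA (Arg): third position 2-fold.
Codon 4 GTG (Val): third position 4-fold.
Codon 5 CCT (Pro): third position 4-fold.
Four-fold degenerate third positions: 4.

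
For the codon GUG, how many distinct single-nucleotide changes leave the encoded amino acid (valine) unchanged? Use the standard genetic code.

3

Position 1: none → 0 synonymous.
Position 2: none → 0 synonymous.
Position 3: GUU, GUC, GUA → 3 synonymous.
Total: 0 + 0 + 3 = 3.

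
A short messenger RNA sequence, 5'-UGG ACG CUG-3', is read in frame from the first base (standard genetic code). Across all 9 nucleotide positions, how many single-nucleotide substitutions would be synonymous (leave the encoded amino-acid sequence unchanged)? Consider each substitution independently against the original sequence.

7

Codon 1 (UGG, Trp): 0 synonymous substitutions.
Codon 2 (ACG, Thr): 3 synonymous substitutions.
Codon 3 (CUG, Leu): 4 synonymous substitutions.
Total: 0 + 3 + 4 = 7.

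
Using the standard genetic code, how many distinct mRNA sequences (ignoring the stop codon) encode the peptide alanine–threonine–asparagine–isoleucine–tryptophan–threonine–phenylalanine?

768

Ala: 4 codons.
Thr: 4 codons.
Asn: 2 codons.
Ile: 3 codons.
Trp: 1 codon.
Thr: 4 codons.
Phe: 2 codons.
4 × 4 × 2 × 3 × 1 × 4 × 2 = 768.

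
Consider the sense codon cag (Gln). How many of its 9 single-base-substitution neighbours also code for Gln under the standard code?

1

Position 1: none → 0 synonymous.
Position 2: none → 0 synonymous.
Position 3: CAA → 1 synonymous.
Total: 0 + 0 + 1 = 1.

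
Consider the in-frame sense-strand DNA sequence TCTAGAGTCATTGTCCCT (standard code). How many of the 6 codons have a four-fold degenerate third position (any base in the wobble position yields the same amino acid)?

4

Codon 1 TCT (Ser): third position 4-fold.
Codon 2 AGA (Arg): third position 2-fold.
Codon 3 GTC (Val): third position 4-fold.
Codon 4 ATT (Ile): third position 3-fold.
Codon 5 GTC (Val): third position 4-fold.
Codon 6 CCT (Pro): third position 4-fold.
Four-fold degenerate third positions: 4.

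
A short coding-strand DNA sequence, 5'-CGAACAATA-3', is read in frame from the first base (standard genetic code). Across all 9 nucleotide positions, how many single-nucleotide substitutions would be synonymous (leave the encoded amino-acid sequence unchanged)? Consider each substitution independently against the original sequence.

9

Codon 1 (CGA, Arg): 4 synonymous substitutions.
Codon 2 (ACA, Thr): 3 synonymous substitutions.
Codon 3 (ATA, Ile): 2 synonymous substitutions.
Total: 4 + 3 + 2 = 9.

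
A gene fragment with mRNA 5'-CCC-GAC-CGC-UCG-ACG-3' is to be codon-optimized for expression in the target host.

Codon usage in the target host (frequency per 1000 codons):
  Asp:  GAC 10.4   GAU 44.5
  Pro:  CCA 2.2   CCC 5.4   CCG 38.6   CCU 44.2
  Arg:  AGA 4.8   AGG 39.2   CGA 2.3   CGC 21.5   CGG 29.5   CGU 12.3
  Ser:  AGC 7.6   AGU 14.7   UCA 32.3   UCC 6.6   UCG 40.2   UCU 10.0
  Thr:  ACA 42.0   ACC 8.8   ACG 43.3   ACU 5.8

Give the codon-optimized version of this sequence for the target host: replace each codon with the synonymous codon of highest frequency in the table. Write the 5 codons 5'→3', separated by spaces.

CCU GAU AGG UCG ACG

Codon 1 (Pro): best is CCU at 44.2.
Codon 2 (Asp): best is GAU at 44.5.
Codon 3 (Arg): best is AGG at 39.2.
Codon 4 (Ser): best is UCG at 40.2.
Codon 5 (Thr): best is ACG at 43.3.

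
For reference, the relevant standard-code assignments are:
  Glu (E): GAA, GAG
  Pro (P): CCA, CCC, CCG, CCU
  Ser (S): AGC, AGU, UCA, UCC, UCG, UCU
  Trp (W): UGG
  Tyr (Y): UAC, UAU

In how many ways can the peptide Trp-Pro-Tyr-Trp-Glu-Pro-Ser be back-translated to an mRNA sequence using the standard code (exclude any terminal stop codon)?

Trp: 1 codon.
Pro: 4 codons.
Tyr: 2 codons.
Trp: 1 codon.
Glu: 2 codons.
Pro: 4 codons.
Ser: 6 codons.
1 × 4 × 2 × 1 × 2 × 4 × 6 = 384.

384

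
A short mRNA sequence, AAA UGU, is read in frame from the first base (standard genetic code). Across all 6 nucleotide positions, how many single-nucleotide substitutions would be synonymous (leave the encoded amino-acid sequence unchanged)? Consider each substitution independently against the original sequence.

2

Codon 1 (AAA, Lys): 1 synonymous substitution.
Codon 2 (UGU, Cys): 1 synonymous substitution.
Total: 1 + 1 = 2.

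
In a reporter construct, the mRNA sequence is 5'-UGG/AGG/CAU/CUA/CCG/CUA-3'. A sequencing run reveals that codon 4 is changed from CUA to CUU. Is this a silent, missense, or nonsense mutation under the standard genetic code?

silent

Position 12 falls in codon 4: CUA → Leu.
After the substitution the codon is CUU → Leu.
Both encode Leu, so the change is synonymous.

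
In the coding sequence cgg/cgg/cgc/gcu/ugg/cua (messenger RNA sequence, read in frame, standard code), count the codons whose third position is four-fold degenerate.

Codon 1 CGG (Arg): third position 4-fold.
Codon 2 CGG (Arg): third position 4-fold.
Codon 3 CGC (Arg): third position 4-fold.
Codon 4 GCU (Ala): third position 4-fold.
Codon 5 UGG (Trp): third position 1-fold.
Codon 6 CUA (Leu): third position 4-fold.
Four-fold degenerate third positions: 5.

5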